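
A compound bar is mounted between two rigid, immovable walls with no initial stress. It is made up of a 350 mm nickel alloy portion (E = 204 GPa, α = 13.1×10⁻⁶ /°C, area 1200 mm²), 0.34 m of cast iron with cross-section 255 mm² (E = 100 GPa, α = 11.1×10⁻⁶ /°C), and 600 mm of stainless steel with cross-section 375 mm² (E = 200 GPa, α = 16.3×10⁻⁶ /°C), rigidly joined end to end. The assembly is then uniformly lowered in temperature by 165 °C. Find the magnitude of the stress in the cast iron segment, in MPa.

Free thermal contraction of the whole bar: Σ αᵢΔT Lᵢ = 13.1×10⁻⁶×165×350 + 11.1×10⁻⁶×165×340 + 16.3×10⁻⁶×165×600 = 2.993 mm.
The walls prevent any net length change, so an axial force P (same in every segment) develops. Compatibility: P · Σ Lᵢ/(AᵢEᵢ) = δ_free.
The series flexibility is Σ Lᵢ/(AᵢEᵢ) = 350/(1200×204×10³) + 340/(255×100×10³) + 600/(375×200×10³) = 2.276×10⁻⁵ mm/N.
Hence P = δ_free / Σ(L/AE) = 2.993/2.276×10⁻⁵ = 131.5 kN (tensile).
σ_{cast iron} = P / A = 131500 / 255 = 515.6 MPa.

σ ≈ 516 MPa (tensile)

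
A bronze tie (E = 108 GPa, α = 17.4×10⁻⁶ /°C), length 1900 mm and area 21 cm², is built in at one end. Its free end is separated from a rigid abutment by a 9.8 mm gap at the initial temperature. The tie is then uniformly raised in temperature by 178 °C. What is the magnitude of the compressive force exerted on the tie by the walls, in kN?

P ≈ 0 kN

Free thermal elongation = αΔT L = 17.4×10⁻⁶ × 178 × 1900 = 5.885 mm.
Since δ_free = 5.88 mm is less than the 9.8 mm gap, the tie never touches the wall. No axial force develops.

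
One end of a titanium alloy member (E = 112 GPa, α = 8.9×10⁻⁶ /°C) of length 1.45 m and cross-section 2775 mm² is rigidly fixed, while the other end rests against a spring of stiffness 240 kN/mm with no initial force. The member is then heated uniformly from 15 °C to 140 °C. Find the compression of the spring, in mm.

If the spring were absent the member would lengthen by αΔT L = 8.9×10⁻⁶ × 125 × 1450 = 1.613 mm.
With a force P in the spring, the elastic change of the member is PL/(AE) and that of the spring is P/k; compatibility requires their sum to equal δ_free.
So P = δ_free / [L/(AE) + 1/k] = 1.613 / [ 1450/(2775×112×10³) + 1/(240×10³) ].
P = 1.613 / 8.832×10⁻⁶ = 182600 N.
Spring compression = P/k = 182600/(240×10³) = 0.761 mm.

δ ≈ 0.761 mm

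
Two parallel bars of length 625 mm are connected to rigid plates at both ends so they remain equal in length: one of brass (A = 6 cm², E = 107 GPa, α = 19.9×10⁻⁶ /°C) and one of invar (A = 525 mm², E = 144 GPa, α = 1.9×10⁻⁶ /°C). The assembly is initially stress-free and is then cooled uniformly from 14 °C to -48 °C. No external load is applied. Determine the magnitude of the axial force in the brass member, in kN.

P ≈ 38.7 kN (tensile in the brass)

Equilibrium of a rigid end plate with no external load gives equal and opposite internal forces ±P in the two members. Since α_{brass} > α_{invar}, cooling drives the brass into tension and the invar into compression.
Compatibility of the two members (thermal + elastic change equal): (α₁ − α₂)ΔT = P·[1/(A₁E₁) + 1/(A₂E₂)].
|α₁ − α₂|·ΔT = 18×10⁻⁶ × 62 = 0.001116.
1/(A₁E₁) + 1/(A₂E₂) = 1/(600×107×10³) + 1/(525×144×10³) = 2.88×10⁻⁸ N⁻¹.
So P = 0.001116 / 2.88×10⁻⁸ = 38.74 kN.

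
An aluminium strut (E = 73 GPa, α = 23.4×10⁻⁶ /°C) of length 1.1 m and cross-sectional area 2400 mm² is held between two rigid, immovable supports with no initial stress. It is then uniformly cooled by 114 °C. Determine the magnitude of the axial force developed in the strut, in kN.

P ≈ 467 kN (tensile)

The ends cannot move, so σ = EαΔT = 73×10³ × 23.4×10⁻⁶ × 114 = 194.7 MPa.
Axial force P = σA = 194.7 × 2400 = 467400 N = 467.4 kN, tensile.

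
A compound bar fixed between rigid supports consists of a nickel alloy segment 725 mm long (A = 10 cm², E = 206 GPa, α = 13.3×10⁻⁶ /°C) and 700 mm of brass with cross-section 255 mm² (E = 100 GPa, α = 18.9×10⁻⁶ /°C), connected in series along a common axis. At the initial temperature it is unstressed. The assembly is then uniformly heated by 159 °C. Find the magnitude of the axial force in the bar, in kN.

With the walls removed the bar would change length by δ_free = Σ αᵢΔT Lᵢ = 13.3×10⁻⁶×159×725 + 18.9×10⁻⁶×159×700 = 3.637 mm.
The walls prevent any net length change, so an axial force P (same in every segment) develops. Compatibility: P · Σ Lᵢ/(AᵢEᵢ) = δ_free.
Σ Lᵢ/(AᵢEᵢ) = 725/(1000×206×10³) + 700/(255×100×10³) = 3.097×10⁻⁵ mm/N.
P = 3.637 / 3.097×10⁻⁵ = 117400 N = 117.4 kN, compressive.

P ≈ 117 kN (compressive)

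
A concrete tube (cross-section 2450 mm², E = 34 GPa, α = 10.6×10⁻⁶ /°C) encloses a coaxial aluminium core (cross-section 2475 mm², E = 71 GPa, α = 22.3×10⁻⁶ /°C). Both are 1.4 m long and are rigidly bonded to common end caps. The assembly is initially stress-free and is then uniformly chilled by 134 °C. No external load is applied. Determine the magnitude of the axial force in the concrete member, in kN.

P ≈ 88.6 kN (compressive in the concrete)

Both members must finish at the same length. With the larger α, the aluminium tends to over-contract; the plates restrain it, putting the aluminium in tension and the concrete in compression. With no external load the two internal forces are equal and opposite, magnitude P.
Equating the net (thermal + elastic) strains gives |α₁ − α₂|·ΔT = P·[1/(A₁E₁) + 1/(A₂E₂)].
|α₁ − α₂|·ΔT = 11.7×10⁻⁶ × 134 = 0.001568.
1/(A₁E₁) + 1/(A₂E₂) = 1/(2450×34×10³) + 1/(2475×71×10³) = 1.77×10⁻⁸ N⁻¹.
So P = 0.001568 / 1.77×10⁻⁸ = 88.6 kN.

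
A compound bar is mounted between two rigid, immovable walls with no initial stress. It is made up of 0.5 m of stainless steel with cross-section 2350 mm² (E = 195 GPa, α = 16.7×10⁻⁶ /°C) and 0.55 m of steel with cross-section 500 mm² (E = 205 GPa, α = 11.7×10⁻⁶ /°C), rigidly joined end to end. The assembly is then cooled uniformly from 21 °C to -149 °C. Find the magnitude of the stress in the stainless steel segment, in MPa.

σ ≈ 166 MPa (tensile)

If the supports were absent, the total length change would be Σ αᵢΔT Lᵢ = 16.7×10⁻⁶×170×500 + 11.7×10⁻⁶×170×550 = 2.513 mm.
Since the ends are fixed, an axial force P builds up, equal in every segment, with P · Σ Lᵢ/(AᵢEᵢ) = δ_free.
Σ Lᵢ/(AᵢEᵢ) = 500/(2350×195×10³) + 550/(500×205×10³) = 6.457×10⁻⁶ mm/N.
Hence P = δ_free / Σ(L/AE) = 2.513/6.457×10⁻⁶ = 389.3 kN (tensile).
σ_{stainless steel} = P / A = 389300 / 2350 = 165.6 MPa.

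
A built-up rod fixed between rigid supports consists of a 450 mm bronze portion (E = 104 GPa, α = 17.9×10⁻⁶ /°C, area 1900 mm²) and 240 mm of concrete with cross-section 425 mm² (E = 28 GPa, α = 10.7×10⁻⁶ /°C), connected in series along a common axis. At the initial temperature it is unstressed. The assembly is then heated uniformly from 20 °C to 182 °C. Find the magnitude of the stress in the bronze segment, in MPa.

If the supports were absent, the total length change would be Σ αᵢΔT Lᵢ = 17.9×10⁻⁶×162×450 + 10.7×10⁻⁶×162×240 = 1.721 mm.
The rigid supports impose zero overall length change; the single axial force P common to all segments must satisfy P Σ Lᵢ/(AᵢEᵢ) = δ_free.
Σ Lᵢ/(AᵢEᵢ) = 450/(1900×104×10³) + 240/(425×28×10³) = 2.245×10⁻⁵ mm/N.
P = 1.721 / 2.245×10⁻⁵ = 76670 N = 76.67 kN, compressive.
σ_{bronze} = P / A = 76670 / 1900 = 40.35 MPa.

σ ≈ 40.4 MPa (compressive)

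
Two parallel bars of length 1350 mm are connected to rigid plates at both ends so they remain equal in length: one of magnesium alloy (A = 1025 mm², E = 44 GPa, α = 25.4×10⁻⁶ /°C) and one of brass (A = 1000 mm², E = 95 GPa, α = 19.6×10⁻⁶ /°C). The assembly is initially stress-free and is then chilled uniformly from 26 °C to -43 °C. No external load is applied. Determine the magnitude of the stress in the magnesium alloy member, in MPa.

σ ≈ 11.9 MPa (tensile)

Equilibrium of a rigid end plate with no external load gives equal and opposite internal forces ±P in the two members. Since α_{magnesium alloy} > α_{brass}, cooling drives the magnesium alloy into tension and the brass into compression.
Equating the net (thermal + elastic) strains gives |α₁ − α₂|·ΔT = P·[1/(A₁E₁) + 1/(A₂E₂)].
|α₁ − α₂|·ΔT = 5.8×10⁻⁶ × 69 = 0.0004002.
1/(A₁E₁) + 1/(A₂E₂) = 1/(1025×44×10³) + 1/(1000×95×10³) = 3.27×10⁻⁸ N⁻¹.
P = 0.0004002 / 3.27×10⁻⁸ = 12240 N = 12.24 kN.
σ_{magnesium alloy} = P/A₁ = 12240/1025 = 11.94 MPa, tensile.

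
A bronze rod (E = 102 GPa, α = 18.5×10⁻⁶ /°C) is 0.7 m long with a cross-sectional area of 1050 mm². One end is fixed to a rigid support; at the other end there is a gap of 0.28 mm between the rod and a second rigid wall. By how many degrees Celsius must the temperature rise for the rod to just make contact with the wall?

ΔT ≈ 21.6 °C

The gap closes when αΔT L = 0.28 mm, since the rod is still unstressed at that instant.
ΔT = 0.28 / (18.5×10⁻⁶ × 700) = 21.62 °C.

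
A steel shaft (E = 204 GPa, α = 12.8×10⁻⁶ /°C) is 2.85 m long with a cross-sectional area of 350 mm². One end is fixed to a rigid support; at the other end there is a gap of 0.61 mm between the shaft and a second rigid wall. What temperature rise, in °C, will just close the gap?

The gap closes when αΔT L = 0.61 mm, since the shaft is still unstressed at that instant.
ΔT = 0.61 / (12.8×10⁻⁶ × 2850) = 16.72 °C.

ΔT ≈ 16.7 °C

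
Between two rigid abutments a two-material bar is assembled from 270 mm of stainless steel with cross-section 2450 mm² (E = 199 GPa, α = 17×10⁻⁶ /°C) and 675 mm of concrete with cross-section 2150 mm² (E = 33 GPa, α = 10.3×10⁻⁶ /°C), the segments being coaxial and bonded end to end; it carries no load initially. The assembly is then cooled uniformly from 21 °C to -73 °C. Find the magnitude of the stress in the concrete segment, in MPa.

σ ≈ 50.1 MPa (tensile)

Free thermal contraction of the whole bar: Σ αᵢΔT Lᵢ = 17×10⁻⁶×94×270 + 10.3×10⁻⁶×94×675 = 1.085 mm.
Since the ends are fixed, an axial force P builds up, equal in every segment, with P · Σ Lᵢ/(AᵢEᵢ) = δ_free.
The series flexibility is Σ Lᵢ/(AᵢEᵢ) = 270/(2450×199×10³) + 675/(2150×33×10³) = 1.007×10⁻⁵ mm/N.
P = 1.085 / 1.007×10⁻⁵ = 107800 N = 107.8 kN, tensile.
σ_{concrete} = P / A = 107800 / 2150 = 50.13 MPa.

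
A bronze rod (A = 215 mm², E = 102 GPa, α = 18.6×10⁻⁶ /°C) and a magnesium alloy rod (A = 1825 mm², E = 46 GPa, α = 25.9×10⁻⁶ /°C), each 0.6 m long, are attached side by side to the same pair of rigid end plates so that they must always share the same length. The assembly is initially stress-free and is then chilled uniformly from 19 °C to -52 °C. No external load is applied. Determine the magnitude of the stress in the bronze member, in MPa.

σ ≈ 41.9 MPa (compressive)

Equilibrium of a rigid end plate with no external load gives equal and opposite internal forces ±P in the two members. Since α_{magnesium alloy} > α_{bronze}, cooling drives the magnesium alloy into tension and the bronze into compression.
Compatibility of the two members (thermal + elastic change equal): (α₁ − α₂)ΔT = P·[1/(A₁E₁) + 1/(A₂E₂)].
|α₁ − α₂|·ΔT = 7.3×10⁻⁶ × 71 = 0.0005183.
1/(A₁E₁) + 1/(A₂E₂) = 1/(215×102×10³) + 1/(1825×46×10³) = 5.751×10⁻⁸ N⁻¹.
So P = 0.0005183 / 5.751×10⁻⁸ = 9.012 kN.
σ_{bronze} = P/A₁ = 9012/215 = 41.92 MPa, compressive.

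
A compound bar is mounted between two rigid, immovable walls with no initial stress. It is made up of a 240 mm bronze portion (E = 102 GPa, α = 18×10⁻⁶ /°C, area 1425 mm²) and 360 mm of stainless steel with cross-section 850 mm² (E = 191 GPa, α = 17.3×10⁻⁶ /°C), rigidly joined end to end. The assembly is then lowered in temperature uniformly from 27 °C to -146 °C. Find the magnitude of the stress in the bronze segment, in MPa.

With the walls removed the bar would change length by δ_free = Σ αᵢΔT Lᵢ = 18×10⁻⁶×173×240 + 17.3×10⁻⁶×173×360 = 1.825 mm.
Since the ends are fixed, an axial force P builds up, equal in every segment, with P · Σ Lᵢ/(AᵢEᵢ) = δ_free.
The series flexibility is Σ Lᵢ/(AᵢEᵢ) = 240/(1425×102×10³) + 360/(850×191×10³) = 3.869×10⁻⁶ mm/N.
So P = 1.825 / 3.869×10⁻⁶ = 471.7 kN, tensile.
σ_{bronze} = P / A = 471700 / 1425 = 331 MPa.

σ ≈ 331 MPa (tensile)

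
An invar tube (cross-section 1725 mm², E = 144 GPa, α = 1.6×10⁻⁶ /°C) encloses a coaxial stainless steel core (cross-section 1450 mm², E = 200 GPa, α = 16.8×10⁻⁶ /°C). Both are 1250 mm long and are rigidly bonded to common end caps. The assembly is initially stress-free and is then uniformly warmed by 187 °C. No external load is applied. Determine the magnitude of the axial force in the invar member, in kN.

Both members must finish at the same length. With the larger α, the stainless steel tends to over-expand; the plates restrain it, putting the stainless steel in compression and the invar in tension. With no external load the two internal forces are equal and opposite, magnitude P.
Compatibility of the two members (thermal + elastic change equal): (α₁ − α₂)ΔT = P·[1/(A₁E₁) + 1/(A₂E₂)].
|α₁ − α₂|·ΔT = 15.2×10⁻⁶ × 187 = 0.002842.
1/(A₁E₁) + 1/(A₂E₂) = 1/(1725×144×10³) + 1/(1450×200×10³) = 7.474×10⁻⁹ N⁻¹.
P = 0.002842 / 7.474×10⁻⁹ = 380300 N = 380.3 kN.

P ≈ 380 kN (tensile in the invar)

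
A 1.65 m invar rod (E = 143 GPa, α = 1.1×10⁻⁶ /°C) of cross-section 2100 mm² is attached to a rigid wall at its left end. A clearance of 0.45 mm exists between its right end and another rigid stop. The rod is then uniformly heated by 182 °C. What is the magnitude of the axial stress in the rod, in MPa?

Free thermal elongation = αΔT L = 1.1×10⁻⁶ × 182 × 1650 = 0.3303 mm.
Since δ_free = 0.33 mm is less than the 0.45 mm gap, the rod never touches the wall. No axial force develops.

σ ≈ 0 MPa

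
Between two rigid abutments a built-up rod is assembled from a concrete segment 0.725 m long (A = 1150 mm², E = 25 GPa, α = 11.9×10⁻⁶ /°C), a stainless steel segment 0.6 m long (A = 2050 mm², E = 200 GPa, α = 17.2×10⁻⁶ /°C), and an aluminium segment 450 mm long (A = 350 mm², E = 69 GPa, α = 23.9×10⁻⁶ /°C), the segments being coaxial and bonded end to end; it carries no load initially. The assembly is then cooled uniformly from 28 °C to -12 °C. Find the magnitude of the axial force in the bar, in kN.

P ≈ 26.2 kN (tensile)

Free thermal contraction of the whole bar: Σ αᵢΔT Lᵢ = 11.9×10⁻⁶×40×725 + 17.2×10⁻⁶×40×600 + 23.9×10⁻⁶×40×450 = 1.188 mm.
Since the ends are fixed, an axial force P builds up, equal in every segment, with P · Σ Lᵢ/(AᵢEᵢ) = δ_free.
Σ Lᵢ/(AᵢEᵢ) = 725/(1150×25×10³) + 600/(2050×200×10³) + 450/(350×69×10³) = 4.531×10⁻⁵ mm/N.
Hence P = δ_free / Σ(L/AE) = 1.188/4.531×10⁻⁵ = 26.22 kN (tensile).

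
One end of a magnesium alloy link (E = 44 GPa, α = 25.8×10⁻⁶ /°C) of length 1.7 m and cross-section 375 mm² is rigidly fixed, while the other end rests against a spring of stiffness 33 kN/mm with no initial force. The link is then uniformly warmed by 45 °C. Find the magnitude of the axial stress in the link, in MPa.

σ ≈ 39.5 MPa (compressive)

Free thermal expansion: δ_free = αΔT L = 25.8×10⁻⁶ × 45 × 1700 = 1.974 mm.
Let P be the compressive force at the spring. The link shortens elastically by PL/(AE) and the spring compresses by P/k; together these equal δ_free.
P [ L/(AE) + 1/k ] = δ_free → P [ 1700/(375×44×10³) + 1/(33×10³) ] = 1.974.
P = 1.974 / 0.0001333 = 14800 N.
σ = P/A = 14800/375 = 39.47 MPa.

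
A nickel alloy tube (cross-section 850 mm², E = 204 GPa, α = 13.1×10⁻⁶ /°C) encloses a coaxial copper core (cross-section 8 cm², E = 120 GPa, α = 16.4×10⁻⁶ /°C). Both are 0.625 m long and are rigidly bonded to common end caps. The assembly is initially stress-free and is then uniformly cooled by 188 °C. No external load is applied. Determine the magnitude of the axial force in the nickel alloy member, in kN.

Both members must finish at the same length. With the larger α, the copper tends to over-contract; the plates restrain it, putting the copper in tension and the nickel alloy in compression. With no external load the two internal forces are equal and opposite, magnitude P.
Equating the net (thermal + elastic) strains gives |α₁ − α₂|·ΔT = P·[1/(A₁E₁) + 1/(A₂E₂)].
|α₁ − α₂|·ΔT = 3.3×10⁻⁶ × 188 = 0.0006204.
1/(A₁E₁) + 1/(A₂E₂) = 1/(850×204×10³) + 1/(800×120×10³) = 1.618×10⁻⁸ N⁻¹.
P = 0.0006204 / 1.618×10⁻⁸ = 38330 N = 38.33 kN.

P ≈ 38.3 kN (compressive in the nickel alloy)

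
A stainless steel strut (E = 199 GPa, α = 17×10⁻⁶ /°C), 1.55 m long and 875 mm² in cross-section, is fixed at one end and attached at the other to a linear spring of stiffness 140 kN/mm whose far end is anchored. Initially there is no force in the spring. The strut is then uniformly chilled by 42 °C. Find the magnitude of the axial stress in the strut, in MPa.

σ ≈ 78.8 MPa (tensile)

If the spring were absent the strut would shorten by αΔT L = 17×10⁻⁶ × 42 × 1550 = 1.107 mm.
Let P be the tensile force in the spring. The strut extends elastically by PL/(AE) and the spring stretches by P/k; together these equal δ_free.
So P = δ_free / [L/(AE) + 1/k] = 1.107 / [ 1550/(875×199×10³) + 1/(140×10³) ].
P = 1.107 / 1.604×10⁻⁵ = 68980 N.
σ = P/A = 68980/875 = 78.83 MPa.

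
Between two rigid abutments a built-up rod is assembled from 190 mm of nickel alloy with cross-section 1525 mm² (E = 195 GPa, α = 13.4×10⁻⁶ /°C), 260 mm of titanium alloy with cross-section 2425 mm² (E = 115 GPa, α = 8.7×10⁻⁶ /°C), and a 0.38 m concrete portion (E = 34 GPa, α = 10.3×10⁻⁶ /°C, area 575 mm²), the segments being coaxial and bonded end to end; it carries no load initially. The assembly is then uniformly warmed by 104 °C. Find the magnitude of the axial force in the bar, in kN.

If the supports were absent, the total length change would be Σ αᵢΔT Lᵢ = 13.4×10⁻⁶×104×190 + 8.7×10⁻⁶×104×260 + 10.3×10⁻⁶×104×380 = 0.9071 mm.
The walls prevent any net length change, so an axial force P (same in every segment) develops. Compatibility: P · Σ Lᵢ/(AᵢEᵢ) = δ_free.
Σ Lᵢ/(AᵢEᵢ) = 190/(1525×195×10³) + 260/(2425×115×10³) + 380/(575×34×10³) = 2.101×10⁻⁵ mm/N.
So P = 0.9071 / 2.101×10⁻⁵ = 43.18 kN, compressive.

P ≈ 43.2 kN (compressive)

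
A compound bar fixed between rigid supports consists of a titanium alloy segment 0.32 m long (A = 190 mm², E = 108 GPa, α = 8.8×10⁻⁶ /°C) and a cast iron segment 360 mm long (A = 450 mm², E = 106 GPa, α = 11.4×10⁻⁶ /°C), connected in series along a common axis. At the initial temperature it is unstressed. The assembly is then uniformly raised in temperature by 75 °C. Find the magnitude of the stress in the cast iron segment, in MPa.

If the supports were absent, the total length change would be Σ αᵢΔT Lᵢ = 8.8×10⁻⁶×75×320 + 11.4×10⁻⁶×75×360 = 0.519 mm.
The rigid supports impose zero overall length change; the single axial force P common to all segments must satisfy P Σ Lᵢ/(AᵢEᵢ) = δ_free.
The series flexibility is Σ Lᵢ/(AᵢEᵢ) = 320/(190×108×10³) + 360/(450×106×10³) = 2.314×10⁻⁵ mm/N.
So P = 0.519 / 2.314×10⁻⁵ = 22.43 kN, compressive.
σ_{cast iron} = P / A = 22430 / 450 = 49.84 MPa.

σ ≈ 49.8 MPa (compressive)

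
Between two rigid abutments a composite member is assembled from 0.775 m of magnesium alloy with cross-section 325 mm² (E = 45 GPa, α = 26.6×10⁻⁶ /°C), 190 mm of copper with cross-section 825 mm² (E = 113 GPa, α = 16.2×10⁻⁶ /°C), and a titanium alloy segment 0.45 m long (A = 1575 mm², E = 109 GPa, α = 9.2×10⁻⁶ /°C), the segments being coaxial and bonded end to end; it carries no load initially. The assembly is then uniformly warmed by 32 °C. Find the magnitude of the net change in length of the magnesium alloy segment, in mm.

If the supports were absent, the total length change would be Σ αᵢΔT Lᵢ = 26.6×10⁻⁶×32×775 + 16.2×10⁻⁶×32×190 + 9.2×10⁻⁶×32×450 = 0.8907 mm.
Since the ends are fixed, an axial force P builds up, equal in every segment, with P · Σ Lᵢ/(AᵢEᵢ) = δ_free.
Σ Lᵢ/(AᵢEᵢ) = 775/(325×45×10³) + 190/(825×113×10³) + 450/(1575×109×10³) = 5.765×10⁻⁵ mm/N.
So P = 0.8907 / 5.765×10⁻⁵ = 15.45 kN, compressive.
For the magnesium alloy segment, free thermal change = 26.6×10⁻⁶×32×775 = 0.6597 mm and elastic change from P = 15450×775/(325×45×10³) = 0.8187 mm; these oppose, so the net change is 0.159 mm (segment shortens).

|ΔL| ≈ 0.159 mm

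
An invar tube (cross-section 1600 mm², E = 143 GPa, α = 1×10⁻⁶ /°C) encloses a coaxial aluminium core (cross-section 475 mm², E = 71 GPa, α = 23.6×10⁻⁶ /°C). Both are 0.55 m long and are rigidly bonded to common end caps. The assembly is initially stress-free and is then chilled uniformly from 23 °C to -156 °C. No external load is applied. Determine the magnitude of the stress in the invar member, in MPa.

Equilibrium of a rigid end plate with no external load gives equal and opposite internal forces ±P in the two members. Since α_{aluminium} > α_{invar}, cooling drives the aluminium into tension and the invar into compression.
Setting the final lengths equal and cancelling L: (α₁ − α₂)ΔT = P/(A₁E₁) + P/(A₂E₂).
|α₁ − α₂|·ΔT = 22.6×10⁻⁶ × 179 = 0.004045.
1/(A₁E₁) + 1/(A₂E₂) = 1/(1600×143×10³) + 1/(475×71×10³) = 3.402×10⁻⁸ N⁻¹.
P = 0.004045 / 3.402×10⁻⁸ = 118900 N = 118.9 kN.
σ_{invar} = P/A₁ = 118900/1600 = 74.32 MPa, compressive.

σ ≈ 74.3 MPa (compressive)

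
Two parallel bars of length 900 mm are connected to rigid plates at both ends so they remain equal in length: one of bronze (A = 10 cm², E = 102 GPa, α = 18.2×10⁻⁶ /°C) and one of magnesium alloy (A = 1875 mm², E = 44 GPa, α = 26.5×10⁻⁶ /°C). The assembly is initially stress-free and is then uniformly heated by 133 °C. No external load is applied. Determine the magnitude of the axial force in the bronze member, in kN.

P ≈ 50.3 kN (tensile in the bronze)

Both members must finish at the same length. With the larger α, the magnesium alloy tends to over-expand; the plates restrain it, putting the magnesium alloy in compression and the bronze in tension. With no external load the two internal forces are equal and opposite, magnitude P.
Equating the net (thermal + elastic) strains gives |α₁ − α₂|·ΔT = P·[1/(A₁E₁) + 1/(A₂E₂)].
|α₁ − α₂|·ΔT = 8.3×10⁻⁶ × 133 = 0.001104.
1/(A₁E₁) + 1/(A₂E₂) = 1/(1000×102×10³) + 1/(1875×44×10³) = 2.193×10⁻⁸ N⁻¹.
P = 0.001104 / 2.193×10⁻⁸ = 50350 N = 50.35 kN.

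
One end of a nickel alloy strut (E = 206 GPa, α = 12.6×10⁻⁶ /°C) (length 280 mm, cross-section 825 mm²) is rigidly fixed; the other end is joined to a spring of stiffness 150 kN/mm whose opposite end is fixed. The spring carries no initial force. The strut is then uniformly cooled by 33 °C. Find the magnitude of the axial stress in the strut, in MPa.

Free thermal contraction: δ_free = αΔT L = 12.6×10⁻⁶ × 33 × 280 = 0.1164 mm.
Let P be the tensile force in the spring. The strut extends elastically by PL/(AE) and the spring stretches by P/k; together these equal δ_free.
So P = δ_free / [L/(AE) + 1/k] = 0.1164 / [ 280/(825×206×10³) + 1/(150×10³) ].
P = 0.1164 / 8.314×10⁻⁶ = 14000 N.
σ = P/A = 14000/825 = 16.97 MPa.

σ ≈ 17 MPa (tensile)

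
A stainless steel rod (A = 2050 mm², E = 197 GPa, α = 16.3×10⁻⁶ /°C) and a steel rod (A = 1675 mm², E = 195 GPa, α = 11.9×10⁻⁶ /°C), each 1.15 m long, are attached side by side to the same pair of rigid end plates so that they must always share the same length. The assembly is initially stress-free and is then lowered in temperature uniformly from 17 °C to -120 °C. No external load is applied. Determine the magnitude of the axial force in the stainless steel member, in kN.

P ≈ 109 kN (tensile in the stainless steel)

The stainless steel has the larger α, so on cooling it would change length more than the steel if both were free. The rigid plates force a common final length, so the stainless steel is put into tension and the steel into compression, with equal and opposite forces P (no external load).
Equating the net (thermal + elastic) strains gives |α₁ − α₂|·ΔT = P·[1/(A₁E₁) + 1/(A₂E₂)].
|α₁ − α₂|·ΔT = 4.4×10⁻⁶ × 137 = 0.0006028.
1/(A₁E₁) + 1/(A₂E₂) = 1/(2050×197×10³) + 1/(1675×195×10³) = 5.538×10⁻⁹ N⁻¹.
P = 0.0006028 / 5.538×10⁻⁹ = 108900 N = 108.9 kN.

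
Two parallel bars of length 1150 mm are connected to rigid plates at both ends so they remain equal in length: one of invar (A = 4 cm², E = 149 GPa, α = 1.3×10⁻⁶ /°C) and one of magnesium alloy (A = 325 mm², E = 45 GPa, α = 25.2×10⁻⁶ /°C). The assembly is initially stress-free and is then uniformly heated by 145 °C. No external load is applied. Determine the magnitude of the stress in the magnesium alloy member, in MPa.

Both members must finish at the same length. With the larger α, the magnesium alloy tends to over-expand; the plates restrain it, putting the magnesium alloy in compression and the invar in tension. With no external load the two internal forces are equal and opposite, magnitude P.
Compatibility of the two members (thermal + elastic change equal): (α₁ − α₂)ΔT = P·[1/(A₁E₁) + 1/(A₂E₂)].
|α₁ − α₂|·ΔT = 23.9×10⁻⁶ × 145 = 0.003465.
1/(A₁E₁) + 1/(A₂E₂) = 1/(400×149×10³) + 1/(325×45×10³) = 8.515×10⁻⁸ N⁻¹.
P = 0.003465 / 8.515×10⁻⁸ = 40700 N = 40.7 kN.
σ_{magnesium alloy} = P/A₂ = 40700/325 = 125.2 MPa, compressive.

σ ≈ 125 MPa (compressive)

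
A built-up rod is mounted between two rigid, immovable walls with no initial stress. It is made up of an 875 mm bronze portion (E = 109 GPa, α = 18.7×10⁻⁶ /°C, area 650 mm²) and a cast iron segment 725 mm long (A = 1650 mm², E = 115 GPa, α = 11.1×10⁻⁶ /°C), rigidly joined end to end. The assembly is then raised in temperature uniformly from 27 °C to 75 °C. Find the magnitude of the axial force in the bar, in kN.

P ≈ 72.5 kN (compressive)

Free thermal expansion of the whole bar: Σ αᵢΔT Lᵢ = 18.7×10⁻⁶×48×875 + 11.1×10⁻⁶×48×725 = 1.172 mm.
The rigid supports impose zero overall length change; the single axial force P common to all segments must satisfy P Σ Lᵢ/(AᵢEᵢ) = δ_free.
Σ Lᵢ/(AᵢEᵢ) = 875/(650×109×10³) + 725/(1650×115×10³) = 1.617×10⁻⁵ mm/N.
Hence P = δ_free / Σ(L/AE) = 1.172/1.617×10⁻⁵ = 72.46 kN (compressive).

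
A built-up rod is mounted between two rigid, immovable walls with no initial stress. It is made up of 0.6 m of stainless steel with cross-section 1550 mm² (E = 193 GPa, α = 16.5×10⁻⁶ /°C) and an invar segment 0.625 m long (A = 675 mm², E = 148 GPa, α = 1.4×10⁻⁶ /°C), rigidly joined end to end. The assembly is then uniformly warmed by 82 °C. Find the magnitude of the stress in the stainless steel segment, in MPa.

If the supports were absent, the total length change would be Σ αᵢΔT Lᵢ = 16.5×10⁻⁶×82×600 + 1.4×10⁻⁶×82×625 = 0.8835 mm.
The walls prevent any net length change, so an axial force P (same in every segment) develops. Compatibility: P · Σ Lᵢ/(AᵢEᵢ) = δ_free.
Σ Lᵢ/(AᵢEᵢ) = 600/(1550×193×10³) + 625/(675×148×10³) = 8.262×10⁻⁶ mm/N.
Hence P = δ_free / Σ(L/AE) = 0.8835/8.262×10⁻⁶ = 106.9 kN (compressive).
σ_{stainless steel} = P / A = 106900 / 1550 = 68.99 MPa.

σ ≈ 69 MPa (compressive)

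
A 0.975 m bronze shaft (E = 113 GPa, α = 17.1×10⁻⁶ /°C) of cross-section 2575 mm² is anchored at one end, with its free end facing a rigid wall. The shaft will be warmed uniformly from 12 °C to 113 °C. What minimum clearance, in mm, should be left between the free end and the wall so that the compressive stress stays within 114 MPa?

g ≈ 0.7 mm

Free expansion if unrestrained: δ_free = αΔT L = 17.1×10⁻⁶ × 101 × 975 = 1.684 mm.
A stress of 114 MPa corresponds to the wall pushing the shaft back by σL/E = 114×975/(113×10³) = 0.9836 mm.
The gap must absorb the remainder: g_min = 1.684 − 0.9836 = 0.7003 mm.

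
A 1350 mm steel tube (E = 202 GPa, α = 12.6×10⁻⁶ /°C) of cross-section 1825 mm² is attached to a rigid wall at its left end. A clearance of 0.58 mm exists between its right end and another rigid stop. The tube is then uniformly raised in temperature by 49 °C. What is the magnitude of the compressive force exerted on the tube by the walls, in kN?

P ≈ 69.2 kN

Unrestrained expansion: δ_free = αΔT L = 12.6×10⁻⁶ × 49 × 1350 = 0.8335 mm.
The gap closes (δ_free > 0.58 mm) and the wall then resists a further 0.8335 − 0.58 = 0.2535 mm of expansion.
So σ = E(δ_free − g)/L = 202×10³ × 0.2535/1350 = 37.93 MPa.
Force on the wall = σA = 37.93 × 1825 mm² = 69.22 kN.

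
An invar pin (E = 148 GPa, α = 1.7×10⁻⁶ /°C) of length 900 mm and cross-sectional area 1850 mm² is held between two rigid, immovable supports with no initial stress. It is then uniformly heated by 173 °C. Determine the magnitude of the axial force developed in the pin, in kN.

P ≈ 80.5 kN (compressive)

With zero net strain, σ = E·αΔT = 148 GPa × 1.7×10⁻⁶ × 173 = 43.53 MPa.
Axial force P = σA = 43.53 × 1850 = 80520 N = 80.52 kN, compressive.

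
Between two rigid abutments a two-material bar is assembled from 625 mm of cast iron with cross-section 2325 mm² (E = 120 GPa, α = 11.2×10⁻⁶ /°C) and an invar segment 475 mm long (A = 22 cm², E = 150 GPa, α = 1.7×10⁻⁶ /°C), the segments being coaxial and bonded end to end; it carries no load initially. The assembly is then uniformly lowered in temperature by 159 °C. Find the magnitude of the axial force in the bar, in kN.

P ≈ 337 kN (tensile)

Free thermal contraction of the whole bar: Σ αᵢΔT Lᵢ = 11.2×10⁻⁶×159×625 + 1.7×10⁻⁶×159×475 = 1.241 mm.
The rigid supports impose zero overall length change; the single axial force P common to all segments must satisfy P Σ Lᵢ/(AᵢEᵢ) = δ_free.
Σ Lᵢ/(AᵢEᵢ) = 625/(2325×120×10³) + 475/(2200×150×10³) = 3.68×10⁻⁶ mm/N.
Hence P = δ_free / Σ(L/AE) = 1.241/3.68×10⁻⁶ = 337.4 kN (tensile).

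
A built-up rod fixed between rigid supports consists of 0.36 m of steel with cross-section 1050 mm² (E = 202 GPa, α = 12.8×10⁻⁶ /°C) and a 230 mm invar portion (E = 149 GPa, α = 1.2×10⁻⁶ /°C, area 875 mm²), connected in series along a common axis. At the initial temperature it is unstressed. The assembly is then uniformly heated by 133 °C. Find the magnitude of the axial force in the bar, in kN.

With the walls removed the bar would change length by δ_free = Σ αᵢΔT Lᵢ = 12.8×10⁻⁶×133×360 + 1.2×10⁻⁶×133×230 = 0.6496 mm.
The rigid supports impose zero overall length change; the single axial force P common to all segments must satisfy P Σ Lᵢ/(AᵢEᵢ) = δ_free.
The series flexibility is Σ Lᵢ/(AᵢEᵢ) = 360/(1050×202×10³) + 230/(875×149×10³) = 3.461×10⁻⁶ mm/N.
So P = 0.6496 / 3.461×10⁻⁶ = 187.7 kN, compressive.

P ≈ 188 kN (compressive)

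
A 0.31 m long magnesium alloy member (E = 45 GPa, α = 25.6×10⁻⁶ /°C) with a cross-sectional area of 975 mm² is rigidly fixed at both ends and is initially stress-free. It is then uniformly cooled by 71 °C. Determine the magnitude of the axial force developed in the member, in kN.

P ≈ 79.7 kN (tensile)

With zero net strain, σ = E·αΔT = 45 GPa × 25.6×10⁻⁶ × 71 = 81.79 MPa.
Axial force P = σA = 81.79 × 975 = 79750 N = 79.75 kN, tensile.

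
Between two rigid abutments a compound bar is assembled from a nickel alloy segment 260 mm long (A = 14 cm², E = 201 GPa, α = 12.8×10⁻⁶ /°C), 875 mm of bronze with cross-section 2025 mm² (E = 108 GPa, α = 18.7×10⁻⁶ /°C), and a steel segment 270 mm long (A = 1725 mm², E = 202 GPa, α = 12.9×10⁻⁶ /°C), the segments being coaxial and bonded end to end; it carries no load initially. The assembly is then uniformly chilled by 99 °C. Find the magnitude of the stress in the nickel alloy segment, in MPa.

σ ≈ 288 MPa (tensile)

With the walls removed the bar would change length by δ_free = Σ αᵢΔT Lᵢ = 12.8×10⁻⁶×99×260 + 18.7×10⁻⁶×99×875 + 12.9×10⁻⁶×99×270 = 2.294 mm.
The walls prevent any net length change, so an axial force P (same in every segment) develops. Compatibility: P · Σ Lᵢ/(AᵢEᵢ) = δ_free.
Σ Lᵢ/(AᵢEᵢ) = 260/(1400×201×10³) + 875/(2025×108×10³) + 270/(1725×202×10³) = 5.7×10⁻⁶ mm/N.
P = 2.294 / 5.7×10⁻⁶ = 402500 N = 402.5 kN, tensile.
σ_{nickel alloy} = P / A = 402500 / 1400 = 287.5 MPa.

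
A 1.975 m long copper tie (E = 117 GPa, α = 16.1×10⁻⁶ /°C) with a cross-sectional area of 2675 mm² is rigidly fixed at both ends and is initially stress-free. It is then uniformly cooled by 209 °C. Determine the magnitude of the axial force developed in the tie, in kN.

P ≈ 1050 kN (tensile)

The ends cannot move, so σ = EαΔT = 117×10³ × 16.1×10⁻⁶ × 209 = 393.7 MPa.
Then P = σA = 393.7 × 2675 mm² = 1053 kN, tensile.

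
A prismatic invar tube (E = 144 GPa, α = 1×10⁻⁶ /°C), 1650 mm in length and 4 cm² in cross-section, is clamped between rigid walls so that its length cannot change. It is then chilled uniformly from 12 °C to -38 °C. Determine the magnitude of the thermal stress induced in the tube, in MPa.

With length fixed, the mechanical strain must cancel the thermal strain αΔT = 1×10⁻⁶ × 50 = 50×10⁻⁶.
σ = EαΔT = 144×10³ × 1×10⁻⁶ × 50 = 7.2 MPa (tensile; the tube is trying to contract).

σ ≈ 7.2 MPa (tensile)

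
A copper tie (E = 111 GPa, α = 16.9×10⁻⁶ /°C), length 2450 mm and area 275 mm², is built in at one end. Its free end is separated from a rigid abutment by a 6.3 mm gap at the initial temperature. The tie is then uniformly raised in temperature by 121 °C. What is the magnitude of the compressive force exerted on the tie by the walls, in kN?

P ≈ 0 kN

Unrestrained expansion: δ_free = αΔT L = 16.9×10⁻⁶ × 121 × 2450 = 5.01 mm.
Since δ_free = 5.01 mm is less than the 6.3 mm gap, the tie never touches the wall. No axial force develops.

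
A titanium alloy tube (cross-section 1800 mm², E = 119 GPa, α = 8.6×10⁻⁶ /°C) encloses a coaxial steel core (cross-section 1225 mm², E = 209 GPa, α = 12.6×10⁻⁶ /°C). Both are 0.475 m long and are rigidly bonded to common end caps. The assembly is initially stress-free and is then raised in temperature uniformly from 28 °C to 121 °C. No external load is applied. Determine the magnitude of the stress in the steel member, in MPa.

Equilibrium of a rigid end plate with no external load gives equal and opposite internal forces ±P in the two members. Since α_{steel} > α_{titanium alloy}, heating drives the steel into compression and the titanium alloy into tension.
Setting the final lengths equal and cancelling L: (α₁ − α₂)ΔT = P/(A₁E₁) + P/(A₂E₂).
|α₁ − α₂|·ΔT = 4×10⁻⁶ × 93 = 0.000372.
1/(A₁E₁) + 1/(A₂E₂) = 1/(1800×119×10³) + 1/(1225×209×10³) = 8.574×10⁻⁹ N⁻¹.
P = 0.000372 / 8.574×10⁻⁹ = 43380 N = 43.38 kN.
σ_{steel} = P/A₂ = 43380/1225 = 35.42 MPa, compressive.

σ ≈ 35.4 MPa (compressive)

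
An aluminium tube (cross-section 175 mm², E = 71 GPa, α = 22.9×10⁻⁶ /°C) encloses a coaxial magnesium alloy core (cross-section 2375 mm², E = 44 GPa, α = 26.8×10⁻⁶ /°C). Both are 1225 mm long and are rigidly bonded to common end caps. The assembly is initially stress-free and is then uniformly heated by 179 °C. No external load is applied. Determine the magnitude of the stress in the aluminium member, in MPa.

σ ≈ 44.3 MPa (tensile)

Equilibrium of a rigid end plate with no external load gives equal and opposite internal forces ±P in the two members. Since α_{magnesium alloy} > α_{aluminium}, heating drives the magnesium alloy into compression and the aluminium into tension.
Equating the net (thermal + elastic) strains gives |α₁ − α₂|·ΔT = P·[1/(A₁E₁) + 1/(A₂E₂)].
|α₁ − α₂|·ΔT = 3.9×10⁻⁶ × 179 = 0.0006981.
1/(A₁E₁) + 1/(A₂E₂) = 1/(175×71×10³) + 1/(2375×44×10³) = 9.005×10⁻⁸ N⁻¹.
So P = 0.0006981 / 9.005×10⁻⁸ = 7.752 kN.
σ_{aluminium} = P/A₁ = 7752/175 = 44.3 MPa, tensile.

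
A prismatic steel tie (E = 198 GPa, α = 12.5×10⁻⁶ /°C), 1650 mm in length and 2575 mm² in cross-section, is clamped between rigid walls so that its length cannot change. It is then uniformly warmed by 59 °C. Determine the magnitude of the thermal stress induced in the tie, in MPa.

With length fixed, the mechanical strain must cancel the thermal strain αΔT = 12.5×10⁻⁶ × 59 = 737.5×10⁻⁶.
Hence σ = E·αΔT = 198×10³ × 737.5×10⁻⁶ = 146 MPa, compressive.

σ ≈ 146 MPa (compressive)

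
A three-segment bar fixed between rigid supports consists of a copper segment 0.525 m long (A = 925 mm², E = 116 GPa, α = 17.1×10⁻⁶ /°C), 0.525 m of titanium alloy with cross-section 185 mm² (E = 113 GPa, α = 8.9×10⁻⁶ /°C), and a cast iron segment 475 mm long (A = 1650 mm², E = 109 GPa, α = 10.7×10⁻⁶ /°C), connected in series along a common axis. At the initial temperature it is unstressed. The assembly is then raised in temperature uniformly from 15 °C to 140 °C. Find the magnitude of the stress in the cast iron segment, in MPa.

If the supports were absent, the total length change would be Σ αᵢΔT Lᵢ = 17.1×10⁻⁶×125×525 + 8.9×10⁻⁶×125×525 + 10.7×10⁻⁶×125×475 = 2.342 mm.
The walls prevent any net length change, so an axial force P (same in every segment) develops. Compatibility: P · Σ Lᵢ/(AᵢEᵢ) = δ_free.
Σ Lᵢ/(AᵢEᵢ) = 525/(925×116×10³) + 525/(185×113×10³) + 475/(1650×109×10³) = 3.265×10⁻⁵ mm/N.
Hence P = δ_free / Σ(L/AE) = 2.342/3.265×10⁻⁵ = 71.72 kN (compressive).
σ_{cast iron} = P / A = 71720 / 1650 = 43.47 MPa.

σ ≈ 43.5 MPa (compressive)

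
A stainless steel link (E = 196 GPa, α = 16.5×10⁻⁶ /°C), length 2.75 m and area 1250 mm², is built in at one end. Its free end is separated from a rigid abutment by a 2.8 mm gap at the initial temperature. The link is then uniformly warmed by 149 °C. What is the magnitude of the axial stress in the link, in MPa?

Unrestrained expansion: δ_free = αΔT L = 16.5×10⁻⁶ × 149 × 2750 = 6.761 mm.
This exceeds the 2.8 mm gap, so the wall pushes back. The portion of expansion that must be recovered elastically is δ_free − gap = 6.761 − 2.8 = 3.961 mm.
That suppressed elongation corresponds to σ = E·Δ/L = 196×10³ × 3.961/2750 = 282.3 MPa.

σ ≈ 282 MPa (compressive)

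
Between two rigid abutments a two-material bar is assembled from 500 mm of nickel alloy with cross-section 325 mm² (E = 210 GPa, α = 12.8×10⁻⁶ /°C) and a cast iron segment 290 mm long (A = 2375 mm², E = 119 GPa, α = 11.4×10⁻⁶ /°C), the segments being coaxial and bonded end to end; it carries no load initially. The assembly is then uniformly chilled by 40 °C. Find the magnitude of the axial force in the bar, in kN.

P ≈ 46.5 kN (tensile)

With the walls removed the bar would change length by δ_free = Σ αᵢΔT Lᵢ = 12.8×10⁻⁶×40×500 + 11.4×10⁻⁶×40×290 = 0.3882 mm.
The walls prevent any net length change, so an axial force P (same in every segment) develops. Compatibility: P · Σ Lᵢ/(AᵢEᵢ) = δ_free.
The series flexibility is Σ Lᵢ/(AᵢEᵢ) = 500/(325×210×10³) + 290/(2375×119×10³) = 8.352×10⁻⁶ mm/N.
So P = 0.3882 / 8.352×10⁻⁶ = 46.48 kN, tensile.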